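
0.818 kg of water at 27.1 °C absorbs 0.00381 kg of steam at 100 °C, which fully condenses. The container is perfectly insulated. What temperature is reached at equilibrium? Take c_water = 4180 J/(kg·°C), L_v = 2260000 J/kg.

T_f ≈ 29.9 °C

Setting the total heat transfer to zero:
latent heat released on condensation: 0.00381·2260000 = 8610.6
  condensate cools 100→T: 0.00381·4180·(T − 100) = 15.93(T − 100)
  original water: 3419.2(T − 27.1)
3435.2 T = 8610.6 + 1592.6 + 92661 = 102865
T ≈ 29.94 °C, under the boiling point, so the assumption holds.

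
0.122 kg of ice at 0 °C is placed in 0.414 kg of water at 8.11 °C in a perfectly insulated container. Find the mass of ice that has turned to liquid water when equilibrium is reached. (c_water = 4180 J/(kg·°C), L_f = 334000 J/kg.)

m_melted ≈ 0.042 kg

Cooling the water to 0 °C releases 0.414×4180×8.11 = 14035 J.
Melting all 0.122 kg of ice would need 0.122×334000 = 40748 J.
That's not enough to melt it all — equilibrium is at 0 °C with ice remaining.
m_melt = 14035 / L_f = 0.04202 kg.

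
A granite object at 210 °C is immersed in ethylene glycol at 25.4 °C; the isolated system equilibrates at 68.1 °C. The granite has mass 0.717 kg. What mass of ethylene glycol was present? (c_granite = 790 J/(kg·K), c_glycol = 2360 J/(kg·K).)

Taking heat into each body as positive, Σ m c ΔT = 0:
0.717·790·(68.1 − 210) + m·2360·(68.1 − 25.4) = 0
100772 m = 80376
m = 80376/100772 ≈ 0.7976 kg

m ≈ 0.798 kg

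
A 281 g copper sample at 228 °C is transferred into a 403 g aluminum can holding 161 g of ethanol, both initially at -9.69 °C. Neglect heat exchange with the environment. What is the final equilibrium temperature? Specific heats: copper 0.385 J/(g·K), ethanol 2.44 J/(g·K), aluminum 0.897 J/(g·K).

T_f ≈ 20.1 °C

T_f = Σ m_i c_i T_i / Σ m_i c_i:
T_f = (108.19*228 + 392.84*(-9.69) + 361.49*(-9.69)) / (108.19 + 392.84 + 361.49)
    = 17357 / 862.52 ≈ 20.12 °C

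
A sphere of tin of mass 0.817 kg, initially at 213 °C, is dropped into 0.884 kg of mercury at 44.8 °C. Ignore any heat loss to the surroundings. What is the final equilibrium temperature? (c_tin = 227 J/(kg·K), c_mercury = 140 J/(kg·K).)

Let T be the final temperature. ΣQ_i = 0:
0.817·227·(T − 213) + 0.884·140·(T − 44.8) = 0
309.22 T = 45047
T = 45047 / 309.22 = 146 °C

T_f ≈ 145.7 °C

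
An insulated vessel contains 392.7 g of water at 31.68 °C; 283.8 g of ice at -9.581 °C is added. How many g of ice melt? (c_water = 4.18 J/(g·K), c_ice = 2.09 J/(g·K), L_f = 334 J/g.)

m_melted ≈ 139 g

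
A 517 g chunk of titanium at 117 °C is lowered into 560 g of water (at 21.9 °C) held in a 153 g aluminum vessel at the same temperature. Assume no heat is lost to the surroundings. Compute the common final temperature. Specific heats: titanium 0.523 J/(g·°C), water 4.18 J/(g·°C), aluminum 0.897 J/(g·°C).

T_f ≈ 31.3 °C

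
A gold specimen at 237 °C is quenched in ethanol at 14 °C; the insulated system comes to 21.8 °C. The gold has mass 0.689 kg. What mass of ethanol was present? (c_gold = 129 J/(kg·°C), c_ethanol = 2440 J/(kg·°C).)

m ≈ 1.01 kg

Heat lost by the gold = heat gained by the ethanol:
0.689·129·(237 − 21.8) = m·2440·(21.8 − 14)
19032 m = 19127  ⇒  m ≈ 1.005 kg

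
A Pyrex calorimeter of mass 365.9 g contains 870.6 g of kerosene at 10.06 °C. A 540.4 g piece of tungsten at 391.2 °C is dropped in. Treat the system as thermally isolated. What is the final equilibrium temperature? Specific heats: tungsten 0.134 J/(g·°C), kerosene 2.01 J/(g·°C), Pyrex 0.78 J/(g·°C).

Heat gained plus heat lost sum to zero:
540.4*0.134*(T − 391.2) + 870.6*2.01*(T − 10.06) + 365.9*0.78*(T − 10.06) = 0
(72.41 + 1749.9 + 285.4) T = 72.41*391.2 + 1749.9*10.06 + 285.4*10.06
T ≈ 23.15 °C

T_f ≈ 23.2 °C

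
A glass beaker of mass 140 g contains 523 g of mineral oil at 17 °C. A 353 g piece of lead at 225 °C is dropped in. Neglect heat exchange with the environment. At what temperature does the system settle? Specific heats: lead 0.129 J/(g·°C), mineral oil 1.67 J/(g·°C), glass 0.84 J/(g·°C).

T_f ≈ 26.1 °C

T_f is the heat-capacity-weighted average of the initial temperatures:
T_f = (45.54*225 + 873.41*17 + 117.6*17) / (45.54 + 873.41 + 117.6)
    = 27093 / 1036.5 ≈ 26.14 °C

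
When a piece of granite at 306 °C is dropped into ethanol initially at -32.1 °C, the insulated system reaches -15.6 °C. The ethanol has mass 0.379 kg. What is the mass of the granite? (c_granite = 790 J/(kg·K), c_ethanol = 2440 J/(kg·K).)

m ≈ 0.0601 kg

Energy conservation, ΣQ = 0:
m×790×(-15.6 − 306) + 0.379×2440×(-15.6 − (-32.1)) = 0
-254064 m = -15259
m = -15259/-254064 ≈ 0.06006 kg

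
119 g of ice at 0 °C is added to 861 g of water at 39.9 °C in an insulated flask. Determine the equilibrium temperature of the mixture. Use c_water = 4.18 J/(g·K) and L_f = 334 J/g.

Net heat exchanged in the isolated system is zero:
fusion: m_ice L_f = 119·334 = 39746
  meltwater 0→T: 119·4.18·T = 497.42 T
  water cools: 861·4.18·(T − 39.9) = 3599(T − 39.9)
4096.4 T = 143599 − 39746 = 103853
T ≈ 25.35 °C. Since T > 0 °C, the all-ice-melts assumption holds.

T_f ≈ 25.4 °C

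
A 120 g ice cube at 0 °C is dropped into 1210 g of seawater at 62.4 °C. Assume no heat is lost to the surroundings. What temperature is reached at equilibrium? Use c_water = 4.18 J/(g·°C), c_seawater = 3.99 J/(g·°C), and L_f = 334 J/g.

T_f ≈ 49.0 °C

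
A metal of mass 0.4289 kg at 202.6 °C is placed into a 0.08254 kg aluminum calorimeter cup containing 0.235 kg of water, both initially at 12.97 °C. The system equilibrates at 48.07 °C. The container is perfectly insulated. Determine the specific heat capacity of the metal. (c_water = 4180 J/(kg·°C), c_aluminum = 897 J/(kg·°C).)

Conservation of energy gives ΣQ = 0:
0.4289·c·(48.07 − 202.6) + 0.235·4180·(48.07 − 12.97) + 0.08254·897·(48.07 − 12.97) = 0
-66.28 c = -37077
c = -37077/-66.28 ≈ 559.4 J/(kg·°C)

c ≈ 559 J/(kg·°C)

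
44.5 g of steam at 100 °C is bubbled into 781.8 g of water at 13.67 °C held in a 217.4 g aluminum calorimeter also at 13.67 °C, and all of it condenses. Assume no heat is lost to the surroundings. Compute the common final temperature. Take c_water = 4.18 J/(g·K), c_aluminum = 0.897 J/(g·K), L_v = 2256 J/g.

T_f ≈ 45.6 °C

Let T be the final temperature. ΣQ_i = 0:
latent heat released on condensation: 44.5·2256 = 100392; condensate cools 100→T: 44.5·4.18·(T − 100) = 186.01(T − 100); original water: 3267.9(T − 13.67); cup: 195.01(T − 13.67)
3648.9 T = 100392 + 18601 + 47338 = 166331
T ≈ 45.58 °C (< 100 °C, so full condensation is consistent).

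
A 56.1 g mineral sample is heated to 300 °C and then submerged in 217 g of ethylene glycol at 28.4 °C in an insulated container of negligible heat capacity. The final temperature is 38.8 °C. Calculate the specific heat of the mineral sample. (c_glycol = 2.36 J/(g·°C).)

m_s c (T_s − T_f) = m_glycol c_glycol (T_f − T_0):
56.1×c×(300 − 38.8) = 217×2.36×(38.8 − 28.4)
14653 c = 5326  ⇒  c ≈ 0.3635 J/(g·°C)

c ≈ 0.363 J/(g·°C)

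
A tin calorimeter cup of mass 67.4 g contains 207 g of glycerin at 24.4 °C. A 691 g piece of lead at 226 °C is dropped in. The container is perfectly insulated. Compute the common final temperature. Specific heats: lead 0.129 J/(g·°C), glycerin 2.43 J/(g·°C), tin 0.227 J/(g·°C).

Heat gained plus heat lost sum to zero:
691×0.129×(T − 226) + 207×2.43×(T − 24.4) + 67.4×0.227×(T − 24.4) = 0
(89.14 + 503.01 + 15.3) T = 89.14×226 + 503.01×24.4 + 15.3×24.4
T = 32792/607.45 ≈ 53.98 °C

T_f ≈ 54.0 °C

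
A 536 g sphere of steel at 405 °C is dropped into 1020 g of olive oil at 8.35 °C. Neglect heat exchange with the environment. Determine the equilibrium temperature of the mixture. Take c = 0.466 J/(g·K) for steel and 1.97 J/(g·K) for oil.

Set heat shed by the hot body equal to heat absorbed by the cold body:
536*0.466*(405 − T) = 1020*1.97*(T − 8.35)
249.78(405 − T) = 2009.4(T − 8.35)
2259.2 T = 117938  ⇒  T ≈ 52.20 °C

T_f ≈ 52.2 °C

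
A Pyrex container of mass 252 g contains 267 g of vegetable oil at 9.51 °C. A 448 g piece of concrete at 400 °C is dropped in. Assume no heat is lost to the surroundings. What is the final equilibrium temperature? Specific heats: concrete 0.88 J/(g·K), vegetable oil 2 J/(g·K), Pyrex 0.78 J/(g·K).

T_f ≈ 146.4 °C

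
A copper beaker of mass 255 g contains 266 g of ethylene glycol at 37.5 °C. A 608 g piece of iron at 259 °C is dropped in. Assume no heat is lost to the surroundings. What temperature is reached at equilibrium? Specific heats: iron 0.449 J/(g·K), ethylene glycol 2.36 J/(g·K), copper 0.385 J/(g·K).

Setting the total heat transfer to zero:
608×0.449×(T − 259) + 266×2.36×(T − 37.5) + 255×0.385×(T − 37.5) = 0
272.99(T − 259) + 627.76(T − 37.5) + 98.17(T − 37.5) = 0
998.93 T = 97927
T = 97927/998.93 ≈ 98.03 °C

T_f ≈ 98.0 °C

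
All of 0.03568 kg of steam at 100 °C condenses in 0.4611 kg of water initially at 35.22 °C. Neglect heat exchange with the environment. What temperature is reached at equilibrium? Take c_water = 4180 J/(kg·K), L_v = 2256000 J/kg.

T_f ≈ 78.6 °C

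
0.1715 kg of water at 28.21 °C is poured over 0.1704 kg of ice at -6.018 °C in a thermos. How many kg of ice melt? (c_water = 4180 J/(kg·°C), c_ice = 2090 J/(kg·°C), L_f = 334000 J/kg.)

Heat available from the water dropping to 0 °C: 0.1715·4180·28.21 = 20223 J.
Warming the ice to 0 °C takes 0.1704·2090·6.018 = 2143.2 J, leaving 18080 J for melting.
To melt every bit of ice: 0.1704·334000 = 56914 J.
That's not enough to melt it all — equilibrium is at 0 °C with ice remaining.
m_melted·334000 = 18080  ⇒  m_melted ≈ 0.05413 kg.

m_melted ≈ 0.0541 kg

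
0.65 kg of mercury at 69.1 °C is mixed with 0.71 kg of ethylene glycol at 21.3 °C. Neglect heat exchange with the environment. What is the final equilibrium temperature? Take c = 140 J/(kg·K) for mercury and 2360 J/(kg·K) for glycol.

T_f ≈ 23.8 °C

Set heat shed by the hot body equal to heat absorbed by the cold body:
0.65×140×(69.1 − T) = 0.71×2360×(T − 21.3)
91(69.1 − T) = 1675.6(T − 21.3)
1766.6 T = 41978  ⇒  T ≈ 23.76 °C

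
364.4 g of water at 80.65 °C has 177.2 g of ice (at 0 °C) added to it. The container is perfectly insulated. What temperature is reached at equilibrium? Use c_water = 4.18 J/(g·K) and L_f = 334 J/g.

Energy conservation, ΣQ = 0:
fusion: m_ice L_f = 177.2×334 = 59185; warm the meltwater: 740.7 T; water: 1523.2(T − 80.65)
2263.9 T = 122845 − 59185 = 63661
T ≈ 28.12 °C. Since T > 0 °C, the all-ice-melts assumption holds.

T_f ≈ 28.1 °C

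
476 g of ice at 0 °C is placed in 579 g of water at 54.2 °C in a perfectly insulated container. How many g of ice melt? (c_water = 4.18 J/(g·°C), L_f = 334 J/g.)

Heat available from the water dropping to 0 °C: 579·4.18·54.2 = 131176 J.
To melt every bit of ice: 476·334 = 158984 J.
Since 131176 < 158984 J, not all the ice melts; equilibrium is at 0 °C.
m_melted·334 = 131176  ⇒  m_melted ≈ 392.7 g.

m_melted ≈ 393 g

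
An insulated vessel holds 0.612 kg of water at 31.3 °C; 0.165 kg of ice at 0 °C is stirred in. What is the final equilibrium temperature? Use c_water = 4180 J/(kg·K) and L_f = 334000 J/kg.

T_f ≈ 7.7 °C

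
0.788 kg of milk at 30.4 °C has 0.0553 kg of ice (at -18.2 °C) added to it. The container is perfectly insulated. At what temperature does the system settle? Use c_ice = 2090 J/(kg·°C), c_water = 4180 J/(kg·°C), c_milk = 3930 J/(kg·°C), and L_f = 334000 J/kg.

T_f ≈ 22.1 °C

Sum of m c ΔT and latent-heat terms is zero:
warm ice to 0 °C: 0.0553·2090·(0 − (-18.2)) = 2103.5
  latent heat to melt: 0.0553·334000 = 18470
  warm the meltwater: 231.15 T
  milk: 3096.8(T − 30.4)
3328 T = 94144 − 20574 = 73570
T ≈ 22.11 °C (positive, so assuming full melt was valid).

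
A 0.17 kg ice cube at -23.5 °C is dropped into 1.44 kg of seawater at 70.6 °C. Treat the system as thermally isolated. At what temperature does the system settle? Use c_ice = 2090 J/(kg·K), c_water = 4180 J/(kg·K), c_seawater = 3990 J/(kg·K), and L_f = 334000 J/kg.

T_f ≈ 52.7 °C

Energy balance with sensible and latent terms:
ice -23.5→0 °C: 0.17·2090·23.5 = 8349.6
  fusion: m_ice L_f = 0.17·334000 = 56780
  meltwater 0→T: 0.17·4180·T = 710.6 T
  seawater cools: 1.44·3990·(T − 70.6) = 5745.6(T − 70.6)
6456.2 T = 405639 − 65130 = 340510
T ≈ 52.74 °C (positive, so assuming full melt was valid).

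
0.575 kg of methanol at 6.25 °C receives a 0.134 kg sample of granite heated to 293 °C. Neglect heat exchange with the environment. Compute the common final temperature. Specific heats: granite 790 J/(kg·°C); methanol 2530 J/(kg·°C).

Energy conservation, ΣQ = 0:
0.134*790*(T − 293) + 0.575*2530*(T − 6.25) = 0
105.86(T − 293) + 1454.8(T − 6.25) = 0
(105.86 + 1454.8) T = 105.86*293 + 1454.8*6.25
T = 40109/1560.6 ≈ 25.70 °C

T_f ≈ 25.7 °C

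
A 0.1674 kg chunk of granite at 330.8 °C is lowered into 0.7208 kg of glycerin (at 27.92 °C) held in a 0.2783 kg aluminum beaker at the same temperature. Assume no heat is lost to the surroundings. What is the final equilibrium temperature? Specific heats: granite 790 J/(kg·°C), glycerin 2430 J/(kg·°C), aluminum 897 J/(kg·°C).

T_f ≈ 46.7 °C

Setting the total heat transfer to zero:
0.1674×790×(T − 330.8) + 0.7208×2430×(T − 27.92) + 0.2783×897×(T − 27.92) = 0
132.25(T − 330.8) + 1751.5(T − 27.92) + 249.64(T − 27.92) = 0
2133.4 T = 99620
T ≈ 46.69 °C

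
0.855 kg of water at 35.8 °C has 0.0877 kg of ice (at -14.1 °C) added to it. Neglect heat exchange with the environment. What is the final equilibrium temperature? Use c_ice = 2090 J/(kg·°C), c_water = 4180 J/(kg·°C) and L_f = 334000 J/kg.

T_f ≈ 24.4 °C

Heat gained plus heat lost sum to zero:
ice -14.1→0 °C: 0.0877×2090×14.1 = 2584.4; fusion: m_ice L_f = 0.0877×334000 = 29292; meltwater 0→T: 0.0877×4180×T = 366.59 T; water cools: 0.855×4180×(T − 35.8) = 3573.9(T − 35.8)
3940.5 T = 127946 − 31876 = 96069
T ≈ 24.38 °C — above 0 °C, consistent with complete melting.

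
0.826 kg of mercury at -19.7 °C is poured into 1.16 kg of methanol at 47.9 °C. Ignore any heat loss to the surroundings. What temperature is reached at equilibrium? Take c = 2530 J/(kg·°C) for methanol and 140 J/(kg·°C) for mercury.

T_f ≈ 45.3 °C

With ΣQ=0 the equilibrium temperature is the m·c-weighted mean:
T_f = (2934.8·47.9 + 115.64·(-19.7)) / (2934.8 + 115.64)
    = 138299 / 3050.4 ≈ 45.34 °C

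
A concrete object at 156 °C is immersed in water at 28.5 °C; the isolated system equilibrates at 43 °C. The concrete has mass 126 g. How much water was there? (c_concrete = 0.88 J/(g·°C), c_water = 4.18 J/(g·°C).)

m ≈ 207 g

Setting the total heat transfer to zero:
126·0.88·(43 − 156) + m·4.18·(43 − 28.5) = 0
60.61 m = 12529
m = 12529/60.61 ≈ 206.7 g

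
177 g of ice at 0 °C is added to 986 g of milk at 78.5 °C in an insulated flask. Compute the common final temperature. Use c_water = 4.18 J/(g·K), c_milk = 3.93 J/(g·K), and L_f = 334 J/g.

Energy balance with sensible and latent terms:
latent heat to melt: 177×334 = 59118
  meltwater 0→T: 177×4.18×T = 739.86 T
  milk cools: 986×3.93×(T − 78.5) = 3875(T − 78.5)
4614.8 T = 304186 − 59118 = 245068
T ≈ 53.10 °C (positive, so assuming full melt was valid).

T_f ≈ 53.1 °C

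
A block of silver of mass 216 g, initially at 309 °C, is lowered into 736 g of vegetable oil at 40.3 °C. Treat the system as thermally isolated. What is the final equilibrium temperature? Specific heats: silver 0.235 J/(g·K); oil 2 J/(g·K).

Conservation of energy gives ΣQ = 0:
216×0.235×(T − 309) + 736×2×(T − 40.3) = 0
1522.8 T = 75006
T = 75006 / 1522.8 = 49.3 °C

T_f ≈ 49.3 °C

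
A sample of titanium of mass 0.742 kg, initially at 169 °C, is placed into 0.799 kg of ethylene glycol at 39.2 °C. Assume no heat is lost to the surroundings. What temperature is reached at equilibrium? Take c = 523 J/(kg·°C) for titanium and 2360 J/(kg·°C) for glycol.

T_f ≈ 61.4 °C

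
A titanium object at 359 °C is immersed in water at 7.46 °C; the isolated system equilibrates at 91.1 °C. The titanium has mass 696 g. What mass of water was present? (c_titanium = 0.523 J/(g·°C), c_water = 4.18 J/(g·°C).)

m ≈ 279 g

Heat gained plus heat lost sum to zero:
696×0.523×(91.1 − 359) + m×4.18×(91.1 − 7.46) = 0
349.62 m = 97518
m = 97518/349.62 ≈ 278.9 g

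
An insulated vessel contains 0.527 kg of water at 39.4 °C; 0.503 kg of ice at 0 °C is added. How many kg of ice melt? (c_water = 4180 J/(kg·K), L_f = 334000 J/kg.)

Cooling the water to 0 °C releases 0.527·4180·39.4 = 86793 J.
Melting all 0.503 kg of ice would need 0.503·334000 = 168002 J.
86793 J < 168002 J, so only part of the ice melts and the system sits at 0 °C.
m_melt = 86793 / L_f = 0.2599 kg.

m_melted ≈ 0.26 kg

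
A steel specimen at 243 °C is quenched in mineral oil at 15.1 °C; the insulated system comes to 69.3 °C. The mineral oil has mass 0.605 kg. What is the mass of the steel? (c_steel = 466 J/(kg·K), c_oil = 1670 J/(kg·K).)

Heat lost by the steel = heat gained by the oil:
m×466×(243 − 69.3) = 0.605×1670×(69.3 − 15.1)
80944 m = 54761  ⇒  m ≈ 0.6765 kg

m ≈ 0.677 kg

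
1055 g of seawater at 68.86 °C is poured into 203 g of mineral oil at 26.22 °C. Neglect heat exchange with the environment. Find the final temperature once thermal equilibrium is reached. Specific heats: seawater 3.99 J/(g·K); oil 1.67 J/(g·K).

T_f ≈ 65.7 °C

Set heat shed by the hot body equal to heat absorbed by the cold body:
1055·3.99·(68.86 − T) = 203·1.67·(T − 26.22)
4209.4(68.86 − T) = 339.01(T − 26.22)
4548.5 T = 298752  ⇒  T ≈ 65.68 °C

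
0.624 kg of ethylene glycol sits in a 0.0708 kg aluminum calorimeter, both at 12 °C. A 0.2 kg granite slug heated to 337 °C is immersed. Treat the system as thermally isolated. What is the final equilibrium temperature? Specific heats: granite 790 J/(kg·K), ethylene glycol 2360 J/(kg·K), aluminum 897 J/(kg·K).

T_f ≈ 42.3 °C

With ΣQ=0 the equilibrium temperature is the m·c-weighted mean:
T_f = (158*337 + 1472.6*12 + 63.51*12) / (158 + 1472.6 + 63.51)
    = 71680 / 1694.1 ≈ 42.31 °C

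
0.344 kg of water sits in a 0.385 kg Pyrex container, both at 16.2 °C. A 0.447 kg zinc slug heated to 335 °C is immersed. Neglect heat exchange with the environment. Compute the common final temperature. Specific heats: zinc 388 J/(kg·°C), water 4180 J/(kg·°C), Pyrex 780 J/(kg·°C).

T_f ≈ 45.1 °C

Net heat exchanged in the isolated system is zero:
0.447×388×(T − 335) + 0.344×4180×(T − 16.2) + 0.385×780×(T − 16.2) = 0
173.44(T − 335) + 1437.9(T − 16.2) + 300.3(T − 16.2) = 0
1911.7 T = 86260
T ≈ 45.12 °C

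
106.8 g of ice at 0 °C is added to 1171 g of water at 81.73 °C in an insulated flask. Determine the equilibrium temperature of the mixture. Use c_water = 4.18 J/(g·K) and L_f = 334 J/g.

Setting the total heat transfer to zero:
fusion: m_ice L_f = 106.8·334 = 35671; meltwater 0→T: 106.8·4.18·T = 446.42 T; water: 4894.8(T − 81.73)
5341.2 T = 400050 − 35671 = 364379
T ≈ 68.22 °C — above 0 °C, consistent with complete melting.

T_f ≈ 68.2 °C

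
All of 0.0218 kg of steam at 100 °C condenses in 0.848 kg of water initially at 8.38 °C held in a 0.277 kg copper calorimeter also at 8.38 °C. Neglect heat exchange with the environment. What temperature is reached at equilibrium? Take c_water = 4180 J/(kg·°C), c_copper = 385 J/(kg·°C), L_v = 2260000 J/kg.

T_f ≈ 23.8 °C

Heat gained plus heat lost sum to zero:
latent heat released on condensation: 0.0218×2260000 = 49268; condensed water 100 °C→T: 91.12(T − 100); original water: 3544.6(T − 8.38); copper cup: 0.277×385×(T − 8.38) = 106.65(T − 8.38)
3742.4 T = 49268 + 9112.4 + 30598 = 88978
T ≈ 23.78 °C — below 100 °C, confirming all the steam condensed.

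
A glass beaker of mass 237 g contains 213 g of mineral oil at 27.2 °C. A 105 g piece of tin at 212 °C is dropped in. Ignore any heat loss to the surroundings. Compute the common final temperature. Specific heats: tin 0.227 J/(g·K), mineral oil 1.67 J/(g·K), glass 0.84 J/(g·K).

T_f ≈ 34.8 °C

T_f is the heat-capacity-weighted average of the initial temperatures:
T_f = (23.84·212 + 355.71·27.2 + 199.08·27.2) / (23.84 + 355.71 + 199.08)
    = 20143 / 578.62 ≈ 34.81 °C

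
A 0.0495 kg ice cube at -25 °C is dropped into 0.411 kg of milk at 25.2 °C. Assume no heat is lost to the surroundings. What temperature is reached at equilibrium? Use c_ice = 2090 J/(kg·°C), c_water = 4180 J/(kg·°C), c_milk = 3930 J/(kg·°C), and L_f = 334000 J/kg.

Taking heat into each body as positive, Σ m c ΔT = 0:
warm ice to 0 °C: 0.0495×2090×(0 − (-25)) = 2586.4
  fusion: m_ice L_f = 0.0495×334000 = 16533
  warm the meltwater: 206.91 T
  milk: 1615.2(T − 25.2)
1822.1 T = 40704 − 19119 = 21584
T ≈ 11.85 °C (positive, so assuming full melt was valid).

T_f ≈ 11.8 °C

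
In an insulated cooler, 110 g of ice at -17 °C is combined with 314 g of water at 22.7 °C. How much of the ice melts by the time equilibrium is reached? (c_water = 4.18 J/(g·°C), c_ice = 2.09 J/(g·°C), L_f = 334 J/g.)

m_melted ≈ 77.5 g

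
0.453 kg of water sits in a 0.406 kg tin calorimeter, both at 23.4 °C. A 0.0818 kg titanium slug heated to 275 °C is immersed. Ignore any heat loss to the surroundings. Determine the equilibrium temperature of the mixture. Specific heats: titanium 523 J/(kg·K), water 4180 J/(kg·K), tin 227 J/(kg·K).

T_f ≈ 28.7 °C

Heat gained plus heat lost sum to zero:
0.0818·523·(T − 275) + 0.453·4180·(T − 23.4) + 0.406·227·(T − 23.4) = 0
42.78(T − 275) + 1893.5(T − 23.4) + 92.16(T − 23.4) = 0
(42.78 + 1893.5 + 92.16) T = 42.78·275 + 1893.5·23.4 + 92.16·23.4
T = 58230 / 2028.5 = 28.7 °C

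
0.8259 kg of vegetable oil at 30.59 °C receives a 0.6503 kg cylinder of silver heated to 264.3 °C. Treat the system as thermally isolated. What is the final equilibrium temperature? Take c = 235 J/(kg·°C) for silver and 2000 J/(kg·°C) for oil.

Let T be the final temperature. ΣQ_i = 0:
0.6503·235·(T − 264.3) + 0.8259·2000·(T − 30.59) = 0
152.82(T − 264.3) + 1651.8(T − 30.59) = 0
1804.6 T = 90919
T ≈ 50.38 °C

T_f ≈ 50.4 °C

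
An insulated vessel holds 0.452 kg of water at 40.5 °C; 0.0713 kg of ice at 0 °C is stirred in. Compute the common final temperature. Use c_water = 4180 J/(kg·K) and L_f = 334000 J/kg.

T_f ≈ 24.1 °C

Taking heat into each body as positive, Σ m c ΔT = 0:
fusion: m_ice L_f = 0.0713·334000 = 23814
  warm the meltwater: 298.03 T
  water cools: 0.452·4180·(T − 40.5) = 1889.4(T − 40.5)
2187.4 T = 76519 − 23814 = 52705
T ≈ 24.09 °C. Since T > 0 °C, the all-ice-melts assumption holds.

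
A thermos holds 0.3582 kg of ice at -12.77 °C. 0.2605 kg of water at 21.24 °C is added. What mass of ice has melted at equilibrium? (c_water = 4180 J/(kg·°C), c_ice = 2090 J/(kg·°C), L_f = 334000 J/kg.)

Cooling the water to 0 °C releases 0.2605·4180·21.24 = 23128 J.
Warming the ice to 0 °C takes 0.3582·2090·12.77 = 9560.1 J, leaving 13568 J for melting.
Melting all 0.3582 kg of ice would need 0.3582·334000 = 119639 J.
13568 J < 119639 J, so only part of the ice melts and the system sits at 0 °C.
Mass melted = 13568/334000 ≈ 0.04062 kg.

m_melted ≈ 0.0406 kg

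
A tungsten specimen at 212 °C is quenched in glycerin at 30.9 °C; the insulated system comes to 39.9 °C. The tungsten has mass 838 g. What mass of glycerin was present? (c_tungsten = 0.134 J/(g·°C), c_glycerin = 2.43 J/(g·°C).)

m ≈ 884 g

Energy conservation, ΣQ = 0:
838·0.134·(39.9 − 212) + m·2.43·(39.9 − 30.9) = 0
21.87 m = 19325
m = 19325/21.87 ≈ 883.7 g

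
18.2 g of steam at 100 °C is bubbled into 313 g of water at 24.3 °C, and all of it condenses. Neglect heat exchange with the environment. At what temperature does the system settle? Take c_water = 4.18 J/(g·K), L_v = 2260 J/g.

Let T be the final temperature. ΣQ_i = 0:
latent heat released on condensation: 18.2·2260 = 41132
  condensed water 100 °C→T: 76.08(T − 100)
  original water: 1308.3(T − 24.3)
1384.4 T = 41132 + 7607.6 + 31793 = 80532
T ≈ 58.17 °C, under the boiling point, so the assumption holds.

T_f ≈ 58.2 °C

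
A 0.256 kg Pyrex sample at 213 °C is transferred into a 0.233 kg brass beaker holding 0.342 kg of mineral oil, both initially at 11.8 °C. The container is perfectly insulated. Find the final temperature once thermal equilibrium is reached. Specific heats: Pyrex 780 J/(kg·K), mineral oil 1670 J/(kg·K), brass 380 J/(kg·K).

T_f ≈ 58.6 °C

Heat gained plus heat lost sum to zero:
0.256×780×(T − 213) + 0.342×1670×(T − 11.8) + 0.233×380×(T − 11.8) = 0
859.36 T = 50316
T = 50316 / 859.36 = 58.6 °C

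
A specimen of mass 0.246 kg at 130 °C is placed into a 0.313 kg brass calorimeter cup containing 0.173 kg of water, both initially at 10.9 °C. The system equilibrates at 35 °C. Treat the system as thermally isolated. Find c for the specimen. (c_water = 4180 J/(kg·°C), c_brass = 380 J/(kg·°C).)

c ≈ 868 J/(kg·°C)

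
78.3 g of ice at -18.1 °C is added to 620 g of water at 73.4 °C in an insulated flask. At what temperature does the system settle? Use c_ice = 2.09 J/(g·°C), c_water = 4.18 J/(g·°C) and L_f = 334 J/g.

Conservation of energy gives ΣQ = 0:
ice -18.1→0 °C: 78.3×2.09×18.1 = 2962; melt ice: 78.3×334 = 26152; warm the meltwater: 327.29 T; water: 2591.6(T − 73.4)
2918.9 T = 190223 − 29114 = 161109
T ≈ 55.20 °C. Since T > 0 °C, the all-ice-melts assumption holds.

T_f ≈ 55.2 °C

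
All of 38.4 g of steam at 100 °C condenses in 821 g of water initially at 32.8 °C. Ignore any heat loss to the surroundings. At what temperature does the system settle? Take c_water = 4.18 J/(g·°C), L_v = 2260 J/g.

T_f ≈ 60.0 °C

Setting the total heat transfer to zero:
latent heat released on condensation: 38.4×2260 = 86784; condensate cools 100→T: 38.4×4.18×(T − 100) = 160.51(T − 100); water warms: 821×4.18×(T − 32.8) = 3431.8(T − 32.8)
3592.3 T = 86784 + 16051 + 112562 = 215398
T ≈ 59.96 °C, under the boiling point, so the assumption holds.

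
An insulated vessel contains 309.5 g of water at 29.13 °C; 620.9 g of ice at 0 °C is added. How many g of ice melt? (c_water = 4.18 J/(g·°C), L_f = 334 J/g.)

m_melted ≈ 113 g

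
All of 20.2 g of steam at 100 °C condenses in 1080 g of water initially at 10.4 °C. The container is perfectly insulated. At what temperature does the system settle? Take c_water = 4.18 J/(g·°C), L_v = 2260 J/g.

Net heat exchanged in the isolated system is zero:
latent heat released on condensation: 20.2×2260 = 45652
  condensed water 100 °C→T: 84.44(T − 100)
  original water: 4514.4(T − 10.4)
4598.8 T = 45652 + 8443.6 + 46950 = 101045
T ≈ 21.97 °C — below 100 °C, confirming all the steam condensed.

T_f ≈ 22.0 °C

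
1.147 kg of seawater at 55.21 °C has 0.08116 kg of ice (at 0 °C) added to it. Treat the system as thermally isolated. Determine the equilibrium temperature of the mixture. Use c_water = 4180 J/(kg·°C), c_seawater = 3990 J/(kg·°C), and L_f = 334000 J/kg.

Sum of m c ΔT and latent-heat terms is zero:
melt ice: 0.08116×334000 = 27107
  meltwater 0→T: 0.08116×4180×T = 339.25 T
  seawater: 4576.5(T − 55.21)
4915.8 T = 252670 − 27107 = 225563
T ≈ 45.89 °C — above 0 °C, consistent with complete melting.

T_f ≈ 45.9 °C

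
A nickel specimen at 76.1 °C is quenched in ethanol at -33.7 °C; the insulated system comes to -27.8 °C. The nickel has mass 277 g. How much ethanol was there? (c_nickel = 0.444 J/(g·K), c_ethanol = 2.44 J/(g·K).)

m ≈ 888 g

Heat lost by the nickel = heat gained by the ethanol:
277×0.444×(76.1 − -27.8) = m×2.44×(-27.8 − (-33.7))
14.4 m = 12778  ⇒  m ≈ 887.6 g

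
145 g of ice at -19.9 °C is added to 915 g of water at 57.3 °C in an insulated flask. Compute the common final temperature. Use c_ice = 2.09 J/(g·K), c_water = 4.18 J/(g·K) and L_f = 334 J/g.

Heat gained plus heat lost sum to zero:
warm ice to 0 °C: 145×2.09×(0 − (-19.9)) = 6030.7
  latent heat to melt: 145×334 = 48430
  meltwater 0→T: 145×4.18×T = 606.1 T
  water: 3824.7(T − 57.3)
4430.8 T = 219155 − 54461 = 164695
T ≈ 37.17 °C — above 0 °C, consistent with complete melting.

T_f ≈ 37.2 °C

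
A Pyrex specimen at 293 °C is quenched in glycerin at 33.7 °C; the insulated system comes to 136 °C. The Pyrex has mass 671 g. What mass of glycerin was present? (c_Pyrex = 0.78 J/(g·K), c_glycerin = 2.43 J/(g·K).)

m ≈ 331 g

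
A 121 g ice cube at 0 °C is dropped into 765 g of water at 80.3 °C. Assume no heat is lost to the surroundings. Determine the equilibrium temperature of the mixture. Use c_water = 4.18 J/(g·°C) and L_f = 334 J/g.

T_f ≈ 58.4 °C

Let T be the final temperature. ΣQ_i = 0:
fusion: m_ice L_f = 121×334 = 40414
  warm the meltwater: 505.78 T
  water cools: 765×4.18×(T − 80.3) = 3197.7(T − 80.3)
3703.5 T = 256775 − 40414 = 216361
T ≈ 58.42 °C. Since T > 0 °C, the all-ice-melts assumption holds.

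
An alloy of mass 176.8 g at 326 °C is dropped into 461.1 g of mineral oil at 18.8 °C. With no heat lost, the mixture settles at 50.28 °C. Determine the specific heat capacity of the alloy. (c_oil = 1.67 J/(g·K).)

c ≈ 0.497 J/(g·K)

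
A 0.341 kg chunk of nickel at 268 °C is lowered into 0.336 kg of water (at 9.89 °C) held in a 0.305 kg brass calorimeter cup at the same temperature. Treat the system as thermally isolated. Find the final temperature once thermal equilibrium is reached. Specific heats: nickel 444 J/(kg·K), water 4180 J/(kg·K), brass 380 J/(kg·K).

Net heat exchanged in the isolated system is zero:
0.341*444*(T − 268) + 0.336*4180*(T − 9.89) + 0.305*380*(T − 9.89) = 0
151.4(T − 268) + 1404.5(T − 9.89) + 115.9(T − 9.89) = 0
1671.8 T = 55613
T ≈ 33.27 °C

T_f ≈ 33.3 °C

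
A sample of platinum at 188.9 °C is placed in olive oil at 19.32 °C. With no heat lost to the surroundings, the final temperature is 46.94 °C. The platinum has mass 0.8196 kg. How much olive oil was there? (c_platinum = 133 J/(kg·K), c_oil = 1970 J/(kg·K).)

Heat lost by the platinum = heat gained by the oil:
0.8196×133×(188.9 − 46.94) = m×1970×(46.94 − 19.32)
54411 m = 15475  ⇒  m ≈ 0.2844 kg

m ≈ 0.284 kg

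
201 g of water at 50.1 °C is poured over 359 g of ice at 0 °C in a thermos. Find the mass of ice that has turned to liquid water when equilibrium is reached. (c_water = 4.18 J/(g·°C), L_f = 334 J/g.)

m_melted ≈ 126 g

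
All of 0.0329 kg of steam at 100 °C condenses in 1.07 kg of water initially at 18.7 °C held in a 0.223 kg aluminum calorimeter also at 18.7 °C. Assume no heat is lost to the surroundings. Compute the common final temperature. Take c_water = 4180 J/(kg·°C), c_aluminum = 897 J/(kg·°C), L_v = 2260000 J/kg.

T_f ≈ 36.5 °C

Taking heat into each body as positive, Σ m c ΔT = 0:
condense steam: −0.0329×2260000 = −74354
  condensate cools 100→T: 0.0329×4180×(T − 100) = 137.52(T − 100)
  water warms: 1.07×4180×(T − 18.7) = 4472.6(T − 18.7)
  aluminum cup: 0.223×897×(T − 18.7) = 200.03(T − 18.7)
4810.2 T = 74354 + 13752 + 87378 = 175484
T ≈ 36.48 °C, under the boiling point, so the assumption holds.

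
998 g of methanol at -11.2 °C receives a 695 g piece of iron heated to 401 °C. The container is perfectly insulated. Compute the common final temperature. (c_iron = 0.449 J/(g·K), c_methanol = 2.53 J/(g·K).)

Conservation of energy gives ΣQ = 0:
695·0.449·(T − 401) + 998·2.53·(T − (-11.2)) = 0
312.06(T − 401) + 2524.9(T − (-11.2)) = 0
(312.06 + 2524.9) T = 312.06·401 + 2524.9·(-11.2)
T = 96855/2837 ≈ 34.14 °C

T_f ≈ 34.1 °C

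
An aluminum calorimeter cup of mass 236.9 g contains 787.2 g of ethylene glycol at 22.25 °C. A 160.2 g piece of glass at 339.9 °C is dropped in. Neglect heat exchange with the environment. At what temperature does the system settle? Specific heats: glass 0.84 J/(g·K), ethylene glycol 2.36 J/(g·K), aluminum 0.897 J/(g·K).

T_f ≈ 41.6 °C

Heat gained plus heat lost sum to zero:
160.2*0.84*(T − 339.9) + 787.2*2.36*(T − 22.25) + 236.9*0.897*(T − 22.25) = 0
134.57(T − 339.9) + 1857.8(T − 22.25) + 212.5(T − 22.25) = 0
(134.57 + 1857.8 + 212.5) T = 134.57*339.9 + 1857.8*22.25 + 212.5*22.25
T = 91804/2204.9 ≈ 41.64 °C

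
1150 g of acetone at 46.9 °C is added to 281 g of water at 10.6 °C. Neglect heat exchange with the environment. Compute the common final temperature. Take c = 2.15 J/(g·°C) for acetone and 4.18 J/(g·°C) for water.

With ΣQ=0 the equilibrium temperature is the m·c-weighted mean:
T_f = (2472.5·46.9 + 1174.6·10.6) / (2472.5 + 1174.6)
    = 128411 / 3647.1 ≈ 35.21 °C

T_f ≈ 35.2 °C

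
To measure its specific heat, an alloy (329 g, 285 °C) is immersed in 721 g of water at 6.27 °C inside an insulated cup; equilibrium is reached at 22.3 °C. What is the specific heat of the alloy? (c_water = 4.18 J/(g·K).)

Net heat exchanged in the isolated system is zero:
329·c·(22.3 − 285) + 721·4.18·(22.3 − 6.27) = 0
-86428 c = -48311
c = -48311/-86428 ≈ 0.559 J/(g·K)

c ≈ 0.559 J/(g·K)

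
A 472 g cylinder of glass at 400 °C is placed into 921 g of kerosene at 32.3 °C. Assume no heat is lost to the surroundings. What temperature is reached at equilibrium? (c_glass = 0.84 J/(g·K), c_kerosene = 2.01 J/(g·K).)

T_f ≈ 97.2 °C

Net heat exchanged in the isolated system is zero:
472·0.84·(T − 400) + 921·2.01·(T − 32.3) = 0
396.48(T − 400) + 1851.2(T − 32.3) = 0
2247.7 T = 218386
T ≈ 97.16 °C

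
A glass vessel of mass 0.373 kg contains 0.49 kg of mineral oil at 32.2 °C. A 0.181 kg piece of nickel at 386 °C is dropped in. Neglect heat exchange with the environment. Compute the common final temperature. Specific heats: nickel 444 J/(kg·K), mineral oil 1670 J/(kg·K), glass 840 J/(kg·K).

T_f ≈ 55.7 °C

Energy conservation, ΣQ = 0:
0.181·444·(T − 386) + 0.49·1670·(T − 32.2) + 0.373·840·(T − 32.2) = 0
80.36(T − 386) + 818.3(T − 32.2) + 313.32(T − 32.2) = 0
(80.36 + 818.3 + 313.32) T = 80.36·386 + 818.3·32.2 + 313.32·32.2
T ≈ 55.66 °C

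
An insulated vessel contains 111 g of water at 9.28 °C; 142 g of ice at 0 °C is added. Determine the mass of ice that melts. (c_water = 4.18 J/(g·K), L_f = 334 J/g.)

m_melted ≈ 12.9 g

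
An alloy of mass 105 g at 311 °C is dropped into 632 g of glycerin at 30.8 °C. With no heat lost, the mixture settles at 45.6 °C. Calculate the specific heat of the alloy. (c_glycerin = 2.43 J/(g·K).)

c ≈ 0.816 J/(g·K)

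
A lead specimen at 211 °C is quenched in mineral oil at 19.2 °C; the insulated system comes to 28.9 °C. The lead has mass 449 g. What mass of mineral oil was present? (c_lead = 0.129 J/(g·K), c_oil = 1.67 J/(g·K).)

Setting the total heat transfer to zero:
449·0.129·(28.9 − 211) + m·1.67·(28.9 − 19.2) = 0
16.2 m = 10547
m = 10547/16.2 ≈ 651.1 g

m ≈ 651 g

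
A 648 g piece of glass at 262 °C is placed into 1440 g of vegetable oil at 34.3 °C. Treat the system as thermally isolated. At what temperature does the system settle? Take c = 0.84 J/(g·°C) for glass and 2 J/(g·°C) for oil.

T_f ≈ 70.5 °C

Set heat shed by the hot body equal to heat absorbed by the cold body:
648*0.84*(262 − T) = 1440*2*(T − 34.3)
544.32(262 − T) = 2880(T − 34.3)
3424.3 T = 241396  ⇒  T ≈ 70.49 °C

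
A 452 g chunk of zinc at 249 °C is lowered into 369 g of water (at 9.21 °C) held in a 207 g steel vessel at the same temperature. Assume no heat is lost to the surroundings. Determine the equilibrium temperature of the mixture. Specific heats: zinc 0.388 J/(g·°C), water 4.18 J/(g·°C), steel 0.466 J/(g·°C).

T_f ≈ 32.4 °C

Conservation of energy gives ΣQ = 0:
452*0.388*(T − 249) + 369*4.18*(T − 9.21) + 207*0.466*(T − 9.21) = 0
175.38(T − 249) + 1542.4(T − 9.21) + 96.46(T − 9.21) = 0
(175.38 + 1542.4 + 96.46) T = 175.38*249 + 1542.4*9.21 + 96.46*9.21
T = 58763/1814.3 ≈ 32.39 °C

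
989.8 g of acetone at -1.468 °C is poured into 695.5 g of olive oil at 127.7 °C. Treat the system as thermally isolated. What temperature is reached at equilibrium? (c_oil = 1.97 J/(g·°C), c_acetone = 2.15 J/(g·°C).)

T_f ≈ 49.1 °C

With ΣQ=0 the equilibrium temperature is the m·c-weighted mean:
T_f = (1370.1×127.7 + 2128.1×(-1.468)) / (1370.1 + 2128.1)
    = 171842 / 3498.2 ≈ 49.12 °C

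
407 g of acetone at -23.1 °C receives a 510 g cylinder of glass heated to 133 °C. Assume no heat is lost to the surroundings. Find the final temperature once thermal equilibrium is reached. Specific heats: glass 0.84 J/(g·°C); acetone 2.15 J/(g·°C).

T_f ≈ 28.2 °C

Set heat shed by the hot body equal to heat absorbed by the cold body:
510·0.84·(133 − T) = 407·2.15·(T − (-23.1))
428.4(133 − T) = 875.05(T − (-23.1))
1303.4 T = 36764  ⇒  T ≈ 28.20 °C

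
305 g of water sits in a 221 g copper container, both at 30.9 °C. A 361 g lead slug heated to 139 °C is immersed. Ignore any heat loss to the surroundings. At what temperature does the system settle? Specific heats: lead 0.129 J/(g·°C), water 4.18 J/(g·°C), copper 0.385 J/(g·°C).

T_f is the heat-capacity-weighted average of the initial temperatures:
T_f = (46.57*139 + 1274.9*30.9 + 85.09*30.9) / (46.57 + 1274.9 + 85.09)
    = 48497 / 1406.6 ≈ 34.48 °C

T_f ≈ 34.5 °C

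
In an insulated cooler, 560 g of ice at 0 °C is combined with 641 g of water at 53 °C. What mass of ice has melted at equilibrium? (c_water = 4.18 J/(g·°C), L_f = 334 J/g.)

m_melted ≈ 425 g

Water can give up m c ΔT = 641·4.18·53 = 142007 J before reaching 0 °C.
Fully melting the ice requires m_ice L_f = 560·334 = 187040 J.
142007 J < 187040 J, so only part of the ice melts and the system sits at 0 °C.
m_melt = 142007 / L_f = 425.2 g.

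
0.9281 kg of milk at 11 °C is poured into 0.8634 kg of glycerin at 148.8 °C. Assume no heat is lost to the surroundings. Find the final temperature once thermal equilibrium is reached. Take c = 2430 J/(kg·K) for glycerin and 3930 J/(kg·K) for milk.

Setting the total heat transfer to zero:
0.8634×2430×(T − 148.8) + 0.9281×3930×(T − 11) = 0
5745.5 T = 352313
T = 352313 / 5745.5 = 61.3 °C

T_f ≈ 61.3 °C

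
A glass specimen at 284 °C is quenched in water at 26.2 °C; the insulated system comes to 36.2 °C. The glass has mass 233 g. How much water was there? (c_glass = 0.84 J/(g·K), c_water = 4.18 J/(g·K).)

Taking heat into each body as positive, Σ m c ΔT = 0:
233·0.84·(36.2 − 284) + m·4.18·(36.2 − 26.2) = 0
41.8 m = 48499
m = 48499/41.8 ≈ 1160 g

m ≈ 1160 g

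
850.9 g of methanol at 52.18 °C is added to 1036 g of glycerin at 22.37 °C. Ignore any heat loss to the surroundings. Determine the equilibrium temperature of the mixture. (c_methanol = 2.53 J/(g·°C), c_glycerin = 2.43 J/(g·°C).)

Heat gained plus heat lost sum to zero:
850.9×2.53×(T − 52.18) + 1036×2.43×(T − 22.37) = 0
4670.3 T = 168648
T = 168648 / 4670.3 = 36.1 °C

T_f ≈ 36.1 °C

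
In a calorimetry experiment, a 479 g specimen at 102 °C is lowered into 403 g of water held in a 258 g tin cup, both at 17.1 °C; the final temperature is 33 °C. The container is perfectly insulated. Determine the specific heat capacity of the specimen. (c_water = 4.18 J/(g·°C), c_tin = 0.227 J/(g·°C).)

Conservation of energy gives ΣQ = 0:
479×c×(33 − 102) + 403×4.18×(33 − 17.1) + 258×0.227×(33 − 17.1) = 0
-33051 c = -27715
c = -27715/-33051 ≈ 0.8386 J/(g·°C)

c ≈ 0.839 J/(g·°C)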